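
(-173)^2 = 29929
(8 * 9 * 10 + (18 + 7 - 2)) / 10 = 74.30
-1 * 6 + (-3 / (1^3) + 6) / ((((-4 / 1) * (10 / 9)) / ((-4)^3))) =37.20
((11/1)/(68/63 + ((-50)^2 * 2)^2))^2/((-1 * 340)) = -480249/843412572828001572160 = -0.00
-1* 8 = -8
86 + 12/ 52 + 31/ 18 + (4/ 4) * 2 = 21049/ 234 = 89.95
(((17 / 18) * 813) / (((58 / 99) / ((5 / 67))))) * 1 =760155 / 7772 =97.81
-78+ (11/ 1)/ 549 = -42811/ 549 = -77.98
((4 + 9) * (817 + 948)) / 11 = 22945 / 11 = 2085.91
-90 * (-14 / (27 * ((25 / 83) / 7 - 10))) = -16268 / 3471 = -4.69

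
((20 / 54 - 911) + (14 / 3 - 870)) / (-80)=22.20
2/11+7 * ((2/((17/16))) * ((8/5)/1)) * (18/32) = 12.04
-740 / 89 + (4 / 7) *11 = -1264 / 623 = -2.03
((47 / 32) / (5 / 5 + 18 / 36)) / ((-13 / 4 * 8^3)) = -47 / 79872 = -0.00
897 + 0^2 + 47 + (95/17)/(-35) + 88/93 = 10455953/11067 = 944.79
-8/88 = -1/11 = -0.09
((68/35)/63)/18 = 0.00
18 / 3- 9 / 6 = 9 / 2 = 4.50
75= 75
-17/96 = -0.18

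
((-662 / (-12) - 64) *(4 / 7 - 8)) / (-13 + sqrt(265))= 8957 / 1008 + 689 *sqrt(265) / 1008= 20.01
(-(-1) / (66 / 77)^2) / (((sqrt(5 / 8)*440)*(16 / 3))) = 49*sqrt(10) / 211200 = 0.00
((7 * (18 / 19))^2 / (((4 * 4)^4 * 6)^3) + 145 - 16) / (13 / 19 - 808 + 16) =-0.16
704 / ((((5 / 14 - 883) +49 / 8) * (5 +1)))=-19712 / 147255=-0.13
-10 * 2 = -20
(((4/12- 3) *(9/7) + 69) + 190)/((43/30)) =53670/301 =178.31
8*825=6600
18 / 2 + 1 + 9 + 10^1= 29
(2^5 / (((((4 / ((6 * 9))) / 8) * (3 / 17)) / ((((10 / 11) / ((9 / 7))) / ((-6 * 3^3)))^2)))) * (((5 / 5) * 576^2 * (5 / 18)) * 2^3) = 218365952000 / 793881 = 275061.32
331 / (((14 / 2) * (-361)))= -331 / 2527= -0.13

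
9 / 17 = 0.53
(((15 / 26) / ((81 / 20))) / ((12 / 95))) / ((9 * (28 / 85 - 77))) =-10625 / 6501222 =-0.00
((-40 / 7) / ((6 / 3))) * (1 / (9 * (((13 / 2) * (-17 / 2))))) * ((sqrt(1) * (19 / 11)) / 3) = 1520 / 459459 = 0.00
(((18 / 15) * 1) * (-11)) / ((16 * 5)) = -33 / 200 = -0.16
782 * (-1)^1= -782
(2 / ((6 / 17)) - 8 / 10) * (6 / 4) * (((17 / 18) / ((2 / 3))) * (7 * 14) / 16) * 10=60809 / 96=633.43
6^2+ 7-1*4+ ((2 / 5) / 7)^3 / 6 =5016379 / 128625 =39.00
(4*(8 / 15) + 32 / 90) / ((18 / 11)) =616 / 405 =1.52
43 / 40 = 1.08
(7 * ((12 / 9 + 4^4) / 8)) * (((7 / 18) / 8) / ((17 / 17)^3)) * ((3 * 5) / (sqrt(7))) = 6755 * sqrt(7) / 288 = 62.06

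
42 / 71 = 0.59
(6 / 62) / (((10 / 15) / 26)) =3.77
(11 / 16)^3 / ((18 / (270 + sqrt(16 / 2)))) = 4.93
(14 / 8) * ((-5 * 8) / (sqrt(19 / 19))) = -70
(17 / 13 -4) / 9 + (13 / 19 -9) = -19151 / 2223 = -8.61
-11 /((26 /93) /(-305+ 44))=267003 /26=10269.35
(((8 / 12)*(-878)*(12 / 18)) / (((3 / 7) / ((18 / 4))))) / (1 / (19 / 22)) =-116774 / 33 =-3538.61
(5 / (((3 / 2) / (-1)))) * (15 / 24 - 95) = 3775 / 12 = 314.58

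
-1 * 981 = -981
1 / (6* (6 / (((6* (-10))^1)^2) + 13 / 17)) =0.22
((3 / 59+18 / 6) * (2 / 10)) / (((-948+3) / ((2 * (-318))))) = 848 / 2065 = 0.41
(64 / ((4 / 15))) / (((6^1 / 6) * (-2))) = -120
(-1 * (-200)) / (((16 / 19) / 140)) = 33250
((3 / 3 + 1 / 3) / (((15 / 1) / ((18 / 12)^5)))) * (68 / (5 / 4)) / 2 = 459 / 25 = 18.36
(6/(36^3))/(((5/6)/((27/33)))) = 1/7920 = 0.00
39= 39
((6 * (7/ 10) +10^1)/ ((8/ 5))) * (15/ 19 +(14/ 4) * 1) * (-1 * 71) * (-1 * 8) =821683/ 38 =21623.24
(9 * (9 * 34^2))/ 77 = 93636/ 77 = 1216.05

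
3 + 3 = 6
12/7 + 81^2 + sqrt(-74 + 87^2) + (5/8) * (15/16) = sqrt(7495) + 5880717/896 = 6649.87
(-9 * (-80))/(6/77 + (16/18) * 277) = 249480/85343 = 2.92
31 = 31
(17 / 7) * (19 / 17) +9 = 82 / 7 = 11.71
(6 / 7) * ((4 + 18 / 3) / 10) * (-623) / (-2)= 267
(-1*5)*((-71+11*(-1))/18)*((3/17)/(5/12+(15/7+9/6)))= 5740/5797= 0.99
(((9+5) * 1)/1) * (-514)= -7196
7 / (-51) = -7 / 51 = -0.14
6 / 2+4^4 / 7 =277 / 7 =39.57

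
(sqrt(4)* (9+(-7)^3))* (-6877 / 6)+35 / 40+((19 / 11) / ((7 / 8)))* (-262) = 1413947329 / 1848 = 765123.01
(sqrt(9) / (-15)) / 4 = -0.05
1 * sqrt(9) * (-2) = -6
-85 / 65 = -17 / 13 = -1.31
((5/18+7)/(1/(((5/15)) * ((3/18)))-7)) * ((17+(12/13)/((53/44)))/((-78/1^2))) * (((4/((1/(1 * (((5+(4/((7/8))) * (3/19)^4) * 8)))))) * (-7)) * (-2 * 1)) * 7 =-819663110136304/346683703509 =-2364.30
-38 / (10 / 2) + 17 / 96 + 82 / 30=-4.69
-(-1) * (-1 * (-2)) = 2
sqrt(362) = 19.03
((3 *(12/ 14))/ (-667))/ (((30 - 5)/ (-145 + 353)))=-0.03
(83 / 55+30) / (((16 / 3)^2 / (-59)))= -920223 / 14080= -65.36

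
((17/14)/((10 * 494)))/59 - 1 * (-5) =20402217/4080440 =5.00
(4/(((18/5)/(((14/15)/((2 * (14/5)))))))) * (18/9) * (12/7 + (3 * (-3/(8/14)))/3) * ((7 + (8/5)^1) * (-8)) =1892/21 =90.10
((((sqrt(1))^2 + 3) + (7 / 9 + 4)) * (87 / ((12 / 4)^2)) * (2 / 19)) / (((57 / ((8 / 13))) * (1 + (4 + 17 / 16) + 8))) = 0.01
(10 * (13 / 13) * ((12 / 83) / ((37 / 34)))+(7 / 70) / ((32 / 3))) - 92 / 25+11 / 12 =-21011549 / 14740800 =-1.43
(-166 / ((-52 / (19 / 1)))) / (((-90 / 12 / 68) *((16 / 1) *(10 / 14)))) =-187663 / 3900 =-48.12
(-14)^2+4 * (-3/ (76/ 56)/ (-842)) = 1567888/ 7999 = 196.01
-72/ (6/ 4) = -48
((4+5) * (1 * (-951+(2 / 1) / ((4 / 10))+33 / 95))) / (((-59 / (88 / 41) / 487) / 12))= 415805882976 / 229805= 1809385.71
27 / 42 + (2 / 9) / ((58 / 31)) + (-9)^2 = 298757 / 3654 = 81.76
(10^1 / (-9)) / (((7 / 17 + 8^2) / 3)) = -34 / 657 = -0.05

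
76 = 76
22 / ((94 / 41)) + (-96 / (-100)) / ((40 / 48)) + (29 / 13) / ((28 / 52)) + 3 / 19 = 11758519 / 781375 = 15.05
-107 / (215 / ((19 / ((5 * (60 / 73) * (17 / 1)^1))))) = -148409 / 1096500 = -0.14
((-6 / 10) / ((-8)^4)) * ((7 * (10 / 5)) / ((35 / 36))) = -27 / 12800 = -0.00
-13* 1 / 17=-13 / 17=-0.76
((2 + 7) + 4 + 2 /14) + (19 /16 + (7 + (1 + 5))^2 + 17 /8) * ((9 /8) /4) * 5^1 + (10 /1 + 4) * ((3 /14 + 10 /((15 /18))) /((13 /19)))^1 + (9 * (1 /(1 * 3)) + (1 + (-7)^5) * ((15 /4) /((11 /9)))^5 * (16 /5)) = -109718402896201591 /7503688192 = -14621929.92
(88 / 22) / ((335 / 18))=72 / 335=0.21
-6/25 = -0.24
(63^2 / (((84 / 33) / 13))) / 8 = 81081 / 32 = 2533.78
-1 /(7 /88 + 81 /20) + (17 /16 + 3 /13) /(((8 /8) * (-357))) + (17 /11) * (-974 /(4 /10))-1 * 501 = -6329070143255 /1484154672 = -4264.43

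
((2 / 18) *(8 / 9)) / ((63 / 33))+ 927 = 1576915 / 1701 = 927.05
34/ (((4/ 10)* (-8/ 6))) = -255/ 4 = -63.75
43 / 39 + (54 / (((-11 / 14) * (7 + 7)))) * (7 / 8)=-5479 / 1716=-3.19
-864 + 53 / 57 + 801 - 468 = -30214 / 57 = -530.07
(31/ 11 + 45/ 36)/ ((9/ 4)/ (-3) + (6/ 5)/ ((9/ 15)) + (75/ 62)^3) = 10665178/ 7917635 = 1.35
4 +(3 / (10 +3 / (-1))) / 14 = 395 / 98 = 4.03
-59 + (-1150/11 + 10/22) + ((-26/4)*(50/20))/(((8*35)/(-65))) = -392561/2464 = -159.32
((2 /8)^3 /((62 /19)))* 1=19 /3968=0.00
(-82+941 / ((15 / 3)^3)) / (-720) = 3103 / 30000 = 0.10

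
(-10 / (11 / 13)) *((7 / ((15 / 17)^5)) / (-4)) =38.67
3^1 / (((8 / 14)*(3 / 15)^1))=105 / 4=26.25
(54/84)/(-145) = -9/2030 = -0.00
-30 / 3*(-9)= 90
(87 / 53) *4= 348 / 53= 6.57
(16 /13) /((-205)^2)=16 /546325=0.00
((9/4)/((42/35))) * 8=15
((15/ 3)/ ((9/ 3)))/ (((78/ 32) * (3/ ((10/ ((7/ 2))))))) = 1600/ 2457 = 0.65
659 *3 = 1977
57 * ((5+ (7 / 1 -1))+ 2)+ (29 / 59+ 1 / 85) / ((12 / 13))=11156548 / 15045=741.55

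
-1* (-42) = 42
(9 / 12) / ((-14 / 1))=-3 / 56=-0.05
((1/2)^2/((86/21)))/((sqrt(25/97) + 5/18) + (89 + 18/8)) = 12081447/18113303230 - 3402 * sqrt(97)/9056651615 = 0.00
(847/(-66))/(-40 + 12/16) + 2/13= 2944/6123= 0.48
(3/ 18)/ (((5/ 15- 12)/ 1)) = -1/ 70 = -0.01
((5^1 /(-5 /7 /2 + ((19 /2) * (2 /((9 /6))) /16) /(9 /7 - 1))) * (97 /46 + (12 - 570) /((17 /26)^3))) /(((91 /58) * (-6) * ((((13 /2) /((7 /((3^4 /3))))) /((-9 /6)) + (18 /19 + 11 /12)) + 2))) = -834341686271520 /24433365504613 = -34.15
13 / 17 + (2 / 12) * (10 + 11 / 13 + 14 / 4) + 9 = 32237 / 2652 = 12.16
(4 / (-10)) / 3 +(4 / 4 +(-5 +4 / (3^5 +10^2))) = -21206 / 5145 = -4.12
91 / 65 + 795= 3982 / 5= 796.40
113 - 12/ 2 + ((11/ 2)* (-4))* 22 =-377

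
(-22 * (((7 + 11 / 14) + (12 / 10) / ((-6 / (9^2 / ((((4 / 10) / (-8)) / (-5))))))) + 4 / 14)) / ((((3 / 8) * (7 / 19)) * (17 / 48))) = 603712384 / 833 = 724744.76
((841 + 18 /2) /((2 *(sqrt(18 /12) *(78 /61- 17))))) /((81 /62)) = -1607350 *sqrt(6) /233037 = -16.90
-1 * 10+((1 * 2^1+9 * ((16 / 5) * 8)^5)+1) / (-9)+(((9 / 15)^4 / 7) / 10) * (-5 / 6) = -2886220735817 / 262500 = -10995126.61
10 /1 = 10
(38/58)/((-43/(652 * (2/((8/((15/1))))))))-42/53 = -2514489/66091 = -38.05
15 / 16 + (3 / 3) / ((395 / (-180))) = 609 / 1264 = 0.48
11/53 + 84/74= 2633/1961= 1.34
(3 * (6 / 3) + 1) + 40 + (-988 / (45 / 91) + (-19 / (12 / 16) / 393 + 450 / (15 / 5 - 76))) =-842244949 / 430335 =-1957.18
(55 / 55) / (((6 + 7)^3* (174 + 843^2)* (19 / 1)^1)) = 1 / 29671884489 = 0.00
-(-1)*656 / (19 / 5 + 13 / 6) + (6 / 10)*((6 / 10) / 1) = 493611 / 4475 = 110.30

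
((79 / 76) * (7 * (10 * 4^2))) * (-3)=-66360 / 19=-3492.63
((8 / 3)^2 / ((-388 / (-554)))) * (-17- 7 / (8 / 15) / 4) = -179773 / 873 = -205.93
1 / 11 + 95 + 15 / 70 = 14677 / 154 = 95.31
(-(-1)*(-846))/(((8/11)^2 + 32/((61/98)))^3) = -170092820745243/28170230038528000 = -0.01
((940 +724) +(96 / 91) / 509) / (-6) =-38537456 / 138957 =-277.33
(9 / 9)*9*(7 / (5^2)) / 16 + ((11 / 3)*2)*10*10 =880189 / 1200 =733.49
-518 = -518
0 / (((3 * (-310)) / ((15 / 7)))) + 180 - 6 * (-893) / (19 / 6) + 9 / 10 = 18729 / 10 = 1872.90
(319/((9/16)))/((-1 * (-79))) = 5104/711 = 7.18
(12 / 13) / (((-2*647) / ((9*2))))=-108 / 8411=-0.01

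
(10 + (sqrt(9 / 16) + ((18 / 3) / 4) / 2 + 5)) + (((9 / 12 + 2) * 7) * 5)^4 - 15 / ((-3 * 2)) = 21970655489 / 256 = 85822873.00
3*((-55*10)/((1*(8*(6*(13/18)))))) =-2475/52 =-47.60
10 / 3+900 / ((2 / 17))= 22960 / 3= 7653.33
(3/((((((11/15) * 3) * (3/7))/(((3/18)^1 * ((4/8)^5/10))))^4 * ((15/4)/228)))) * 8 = 0.00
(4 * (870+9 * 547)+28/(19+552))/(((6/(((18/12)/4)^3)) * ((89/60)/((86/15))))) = 640061235/813104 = 787.18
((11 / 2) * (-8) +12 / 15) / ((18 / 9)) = -21.60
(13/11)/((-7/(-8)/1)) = 104/77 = 1.35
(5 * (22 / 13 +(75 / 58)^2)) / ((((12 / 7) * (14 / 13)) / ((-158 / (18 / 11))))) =-639292885 / 726624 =-879.81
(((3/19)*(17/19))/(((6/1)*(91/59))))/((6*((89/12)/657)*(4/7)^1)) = 658971/1670708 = 0.39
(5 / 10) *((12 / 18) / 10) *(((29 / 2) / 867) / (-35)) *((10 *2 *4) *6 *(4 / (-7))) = 0.00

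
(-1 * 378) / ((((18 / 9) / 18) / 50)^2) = -76545000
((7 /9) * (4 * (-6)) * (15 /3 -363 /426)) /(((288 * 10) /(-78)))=53599 /25560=2.10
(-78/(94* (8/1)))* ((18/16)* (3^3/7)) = -9477/21056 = -0.45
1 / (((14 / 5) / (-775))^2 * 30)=3003125 / 1176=2553.68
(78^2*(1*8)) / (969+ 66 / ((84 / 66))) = 18928 / 397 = 47.68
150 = 150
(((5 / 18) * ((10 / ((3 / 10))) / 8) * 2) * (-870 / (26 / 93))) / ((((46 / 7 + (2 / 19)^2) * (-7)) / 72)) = 1217021250 / 108121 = 11256.10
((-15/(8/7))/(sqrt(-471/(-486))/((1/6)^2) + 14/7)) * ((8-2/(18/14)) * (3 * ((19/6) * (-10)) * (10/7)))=-68875/3756 + 68875 * sqrt(314)/3756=306.60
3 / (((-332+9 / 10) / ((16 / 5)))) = -96 / 3311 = -0.03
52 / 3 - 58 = -122 / 3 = -40.67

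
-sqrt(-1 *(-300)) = -17.32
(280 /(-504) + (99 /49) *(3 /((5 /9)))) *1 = 22832 /2205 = 10.35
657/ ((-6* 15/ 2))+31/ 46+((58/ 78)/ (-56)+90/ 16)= -8.31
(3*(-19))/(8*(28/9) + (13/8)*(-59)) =216/269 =0.80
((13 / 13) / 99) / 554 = 1 / 54846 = 0.00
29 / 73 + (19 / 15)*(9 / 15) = 2112 / 1825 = 1.16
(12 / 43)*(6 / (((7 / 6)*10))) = 216 / 1505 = 0.14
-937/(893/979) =-917323/893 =-1027.24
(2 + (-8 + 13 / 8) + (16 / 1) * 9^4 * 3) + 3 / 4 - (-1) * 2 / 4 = 2519399 / 8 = 314924.88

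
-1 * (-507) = 507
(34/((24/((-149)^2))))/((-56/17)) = -6416089/672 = -9547.75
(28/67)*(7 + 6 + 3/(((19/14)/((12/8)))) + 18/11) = 1568/209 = 7.50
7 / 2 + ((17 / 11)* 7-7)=161 / 22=7.32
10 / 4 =5 / 2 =2.50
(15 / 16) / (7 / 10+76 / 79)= 5925 / 10504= 0.56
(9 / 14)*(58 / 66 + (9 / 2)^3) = 59.15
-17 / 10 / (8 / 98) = -20.82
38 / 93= 0.41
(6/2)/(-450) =-1/150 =-0.01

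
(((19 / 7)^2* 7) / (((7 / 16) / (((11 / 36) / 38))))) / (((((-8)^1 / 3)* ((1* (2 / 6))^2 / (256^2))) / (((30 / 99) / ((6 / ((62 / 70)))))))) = -9650176 / 1029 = -9378.21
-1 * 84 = -84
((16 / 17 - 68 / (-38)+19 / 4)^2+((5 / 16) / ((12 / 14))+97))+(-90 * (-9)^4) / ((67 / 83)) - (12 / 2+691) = -491235312392125 / 671044128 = -732046.21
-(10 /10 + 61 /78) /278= -1 /156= -0.01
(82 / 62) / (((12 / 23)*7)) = 943 / 2604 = 0.36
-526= -526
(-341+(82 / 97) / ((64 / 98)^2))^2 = 283483996542289 / 2466512896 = 114933.11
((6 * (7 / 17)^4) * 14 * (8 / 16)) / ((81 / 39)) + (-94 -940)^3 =-830997679399474 / 751689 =-1105507303.42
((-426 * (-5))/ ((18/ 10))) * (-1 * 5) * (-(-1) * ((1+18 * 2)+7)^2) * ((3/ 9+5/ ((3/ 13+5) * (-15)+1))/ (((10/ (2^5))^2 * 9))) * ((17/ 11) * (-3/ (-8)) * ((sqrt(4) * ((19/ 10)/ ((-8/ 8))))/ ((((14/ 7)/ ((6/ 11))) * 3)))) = 1003606016/ 1431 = 701331.95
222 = 222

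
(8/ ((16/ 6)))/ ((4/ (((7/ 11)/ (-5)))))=-21/ 220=-0.10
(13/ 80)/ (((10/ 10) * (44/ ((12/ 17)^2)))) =117/ 63580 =0.00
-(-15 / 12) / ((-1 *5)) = -1 / 4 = -0.25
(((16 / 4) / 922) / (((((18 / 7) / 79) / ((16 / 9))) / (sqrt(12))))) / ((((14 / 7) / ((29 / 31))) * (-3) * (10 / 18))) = -256592 * sqrt(3) / 1929285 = -0.23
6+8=14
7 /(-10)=-7 /10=-0.70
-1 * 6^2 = -36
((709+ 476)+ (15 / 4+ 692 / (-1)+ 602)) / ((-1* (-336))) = 1465 / 448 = 3.27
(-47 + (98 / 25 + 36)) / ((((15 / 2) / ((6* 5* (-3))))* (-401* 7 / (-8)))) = 16992 / 70175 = 0.24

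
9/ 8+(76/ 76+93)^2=70697/ 8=8837.12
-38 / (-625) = 38 / 625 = 0.06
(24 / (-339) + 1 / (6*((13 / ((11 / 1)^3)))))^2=288.77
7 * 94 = 658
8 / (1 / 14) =112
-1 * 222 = -222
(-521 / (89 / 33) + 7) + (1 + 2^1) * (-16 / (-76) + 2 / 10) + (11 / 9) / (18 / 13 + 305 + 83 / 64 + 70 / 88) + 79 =-22759995407408 / 214829958195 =-105.94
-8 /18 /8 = -1 /18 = -0.06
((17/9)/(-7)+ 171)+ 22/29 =313310/1827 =171.49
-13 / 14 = -0.93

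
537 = 537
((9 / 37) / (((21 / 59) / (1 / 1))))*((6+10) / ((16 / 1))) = 177 / 259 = 0.68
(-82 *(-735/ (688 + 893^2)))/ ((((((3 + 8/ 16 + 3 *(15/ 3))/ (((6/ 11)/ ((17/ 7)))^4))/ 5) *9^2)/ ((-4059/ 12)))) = -711964688400/ 3282864134966119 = -0.00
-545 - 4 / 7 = -3819 / 7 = -545.57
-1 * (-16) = 16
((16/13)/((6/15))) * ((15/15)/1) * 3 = 9.23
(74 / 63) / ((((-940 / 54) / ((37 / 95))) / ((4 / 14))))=-0.01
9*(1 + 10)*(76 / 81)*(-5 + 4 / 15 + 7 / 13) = -683848 / 1755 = -389.66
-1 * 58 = -58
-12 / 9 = -4 / 3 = -1.33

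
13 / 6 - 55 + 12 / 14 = -2183 / 42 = -51.98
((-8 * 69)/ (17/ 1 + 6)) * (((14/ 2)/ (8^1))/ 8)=-21/ 8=-2.62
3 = 3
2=2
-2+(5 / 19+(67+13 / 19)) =1253 / 19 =65.95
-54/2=-27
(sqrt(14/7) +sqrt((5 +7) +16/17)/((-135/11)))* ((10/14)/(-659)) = -5* sqrt(2)/4613 +22* sqrt(935)/2117367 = -0.00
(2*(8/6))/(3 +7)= 4/15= 0.27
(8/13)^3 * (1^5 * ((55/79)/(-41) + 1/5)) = 116736/2736955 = 0.04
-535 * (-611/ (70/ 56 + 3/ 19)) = 232180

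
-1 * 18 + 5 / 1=-13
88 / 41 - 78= -3110 / 41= -75.85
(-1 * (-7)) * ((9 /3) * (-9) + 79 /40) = -7007 /40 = -175.18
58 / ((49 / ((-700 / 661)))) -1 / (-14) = -10939 / 9254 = -1.18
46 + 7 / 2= 99 / 2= 49.50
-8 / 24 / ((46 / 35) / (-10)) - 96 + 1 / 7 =-45074 / 483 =-93.32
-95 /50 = -19 /10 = -1.90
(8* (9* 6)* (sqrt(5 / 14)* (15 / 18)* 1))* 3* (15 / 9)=900* sqrt(70) / 7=1075.71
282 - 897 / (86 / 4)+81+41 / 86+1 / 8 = 110727 / 344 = 321.88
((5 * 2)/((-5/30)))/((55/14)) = -168/11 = -15.27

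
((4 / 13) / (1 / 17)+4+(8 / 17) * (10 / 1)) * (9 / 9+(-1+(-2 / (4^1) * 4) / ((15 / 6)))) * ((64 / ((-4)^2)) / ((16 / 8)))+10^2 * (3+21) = 525472 / 221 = 2377.70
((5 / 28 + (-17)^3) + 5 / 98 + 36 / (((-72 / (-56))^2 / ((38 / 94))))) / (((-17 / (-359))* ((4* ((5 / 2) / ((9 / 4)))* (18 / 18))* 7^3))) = -29192305067 / 429721376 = -67.93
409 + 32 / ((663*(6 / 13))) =62593 / 153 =409.10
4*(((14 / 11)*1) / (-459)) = -56 / 5049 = -0.01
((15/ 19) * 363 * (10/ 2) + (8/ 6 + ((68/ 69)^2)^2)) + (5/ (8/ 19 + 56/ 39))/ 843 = 238989840545990521/ 166523188410144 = 1435.17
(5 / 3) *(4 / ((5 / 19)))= 76 / 3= 25.33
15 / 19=0.79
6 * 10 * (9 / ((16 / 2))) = 135 / 2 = 67.50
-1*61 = -61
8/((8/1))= 1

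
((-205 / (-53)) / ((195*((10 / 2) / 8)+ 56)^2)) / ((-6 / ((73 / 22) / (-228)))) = 59860 / 201871246797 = 0.00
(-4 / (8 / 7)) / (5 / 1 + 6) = -7 / 22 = -0.32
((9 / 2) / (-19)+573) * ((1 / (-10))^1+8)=343887 / 76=4524.83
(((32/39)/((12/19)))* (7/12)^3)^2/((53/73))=3100404097/33849721152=0.09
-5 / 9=-0.56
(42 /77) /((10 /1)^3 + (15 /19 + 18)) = 114 /212927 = 0.00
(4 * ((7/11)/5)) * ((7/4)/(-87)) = -49/4785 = -0.01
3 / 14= 0.21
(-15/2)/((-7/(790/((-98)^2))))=5925/67228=0.09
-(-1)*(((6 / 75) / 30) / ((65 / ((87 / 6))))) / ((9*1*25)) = 29 / 10968750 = 0.00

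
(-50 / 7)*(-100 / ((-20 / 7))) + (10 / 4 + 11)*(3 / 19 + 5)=-3427 / 19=-180.37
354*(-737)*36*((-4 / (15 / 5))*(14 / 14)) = 12523104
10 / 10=1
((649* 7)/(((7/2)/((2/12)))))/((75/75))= 649/3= 216.33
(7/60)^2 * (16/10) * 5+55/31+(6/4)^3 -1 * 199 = -10810799/55800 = -193.74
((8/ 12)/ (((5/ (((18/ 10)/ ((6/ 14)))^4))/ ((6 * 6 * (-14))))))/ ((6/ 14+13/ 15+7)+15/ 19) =-6518225196/ 2831875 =-2301.73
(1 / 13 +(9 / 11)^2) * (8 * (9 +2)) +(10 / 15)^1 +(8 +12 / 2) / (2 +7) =67.90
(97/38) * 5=12.76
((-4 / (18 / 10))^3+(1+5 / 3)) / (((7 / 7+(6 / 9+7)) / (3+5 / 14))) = -71158 / 22113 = -3.22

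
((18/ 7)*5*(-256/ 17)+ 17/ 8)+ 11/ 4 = -179679/ 952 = -188.74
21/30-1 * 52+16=-353/10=-35.30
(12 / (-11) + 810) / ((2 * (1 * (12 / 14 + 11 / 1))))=31143 / 913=34.11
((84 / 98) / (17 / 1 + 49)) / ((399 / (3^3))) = 9 / 10241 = 0.00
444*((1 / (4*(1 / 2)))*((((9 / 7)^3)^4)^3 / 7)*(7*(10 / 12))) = 4167753915813747266190427356832938585 / 2651730845859653471779023381601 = 1571710.76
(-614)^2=376996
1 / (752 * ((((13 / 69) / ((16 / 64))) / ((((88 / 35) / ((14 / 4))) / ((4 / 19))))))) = 14421 / 2395120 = 0.01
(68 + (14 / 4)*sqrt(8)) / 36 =7*sqrt(2) / 36 + 17 / 9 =2.16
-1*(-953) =953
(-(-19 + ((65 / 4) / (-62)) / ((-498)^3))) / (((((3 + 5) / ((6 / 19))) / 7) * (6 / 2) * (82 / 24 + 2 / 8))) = 4073721639673 / 8535416769792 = 0.48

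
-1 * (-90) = 90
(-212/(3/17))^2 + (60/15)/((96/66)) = 1443204.53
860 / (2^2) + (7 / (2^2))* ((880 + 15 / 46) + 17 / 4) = 648787 / 368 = 1763.01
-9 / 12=-3 / 4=-0.75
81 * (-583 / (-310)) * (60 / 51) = 94446 / 527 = 179.21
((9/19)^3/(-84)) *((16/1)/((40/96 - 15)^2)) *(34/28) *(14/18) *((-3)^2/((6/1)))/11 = -198288/16174379375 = -0.00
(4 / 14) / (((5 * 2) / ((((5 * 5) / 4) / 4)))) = 0.04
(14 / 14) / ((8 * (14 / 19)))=19 / 112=0.17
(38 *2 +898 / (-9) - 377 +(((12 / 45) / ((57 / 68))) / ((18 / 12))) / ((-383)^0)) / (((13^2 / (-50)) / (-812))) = -8342902120 / 86697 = -96230.57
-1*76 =-76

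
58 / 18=29 / 9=3.22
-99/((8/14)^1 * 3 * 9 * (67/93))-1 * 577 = -157023/268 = -585.91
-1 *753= -753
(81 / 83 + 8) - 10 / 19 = 13325 / 1577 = 8.45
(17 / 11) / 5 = 17 / 55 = 0.31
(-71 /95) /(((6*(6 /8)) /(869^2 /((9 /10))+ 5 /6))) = -139354.09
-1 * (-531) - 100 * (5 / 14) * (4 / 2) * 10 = -1283 / 7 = -183.29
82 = 82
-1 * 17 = -17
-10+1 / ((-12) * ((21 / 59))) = -10.23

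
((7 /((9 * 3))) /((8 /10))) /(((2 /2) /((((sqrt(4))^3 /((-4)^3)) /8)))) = -35 /6912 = -0.01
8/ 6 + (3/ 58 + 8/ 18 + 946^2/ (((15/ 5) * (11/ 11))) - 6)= 155713207/ 522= 298301.16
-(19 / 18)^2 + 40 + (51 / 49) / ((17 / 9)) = 626099 / 15876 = 39.44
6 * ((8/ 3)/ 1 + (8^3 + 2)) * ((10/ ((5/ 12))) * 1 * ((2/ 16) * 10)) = 93000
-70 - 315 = -385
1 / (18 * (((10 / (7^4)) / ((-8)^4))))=2458624 / 45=54636.09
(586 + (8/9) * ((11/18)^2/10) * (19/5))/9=10682149/164025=65.13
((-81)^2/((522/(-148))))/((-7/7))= 53946/29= 1860.21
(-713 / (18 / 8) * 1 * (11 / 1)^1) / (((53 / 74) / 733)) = -1701680024 / 477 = -3567463.36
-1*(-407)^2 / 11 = -15059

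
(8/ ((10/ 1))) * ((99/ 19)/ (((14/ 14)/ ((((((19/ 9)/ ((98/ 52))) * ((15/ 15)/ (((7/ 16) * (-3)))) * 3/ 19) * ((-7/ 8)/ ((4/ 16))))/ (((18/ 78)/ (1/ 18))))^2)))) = 80427776/ 1496531295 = 0.05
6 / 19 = 0.32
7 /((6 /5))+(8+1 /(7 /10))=641 /42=15.26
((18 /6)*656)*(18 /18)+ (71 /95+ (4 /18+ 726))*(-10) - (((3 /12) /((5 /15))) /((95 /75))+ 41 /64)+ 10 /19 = -58029491 /10944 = -5302.40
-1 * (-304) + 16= 320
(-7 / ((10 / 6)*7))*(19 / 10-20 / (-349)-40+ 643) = -6333903 / 17450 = -362.97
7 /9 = 0.78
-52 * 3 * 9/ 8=-351/ 2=-175.50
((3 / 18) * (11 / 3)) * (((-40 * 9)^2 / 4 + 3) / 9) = 118811 / 54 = 2200.20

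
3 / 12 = 0.25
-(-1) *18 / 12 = 3 / 2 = 1.50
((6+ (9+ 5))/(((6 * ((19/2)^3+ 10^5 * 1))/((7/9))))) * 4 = 2240/21785193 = 0.00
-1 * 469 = -469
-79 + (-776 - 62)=-917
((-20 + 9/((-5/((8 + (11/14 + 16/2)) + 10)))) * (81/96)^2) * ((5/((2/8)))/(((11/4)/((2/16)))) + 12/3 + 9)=-106517835/157696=-675.46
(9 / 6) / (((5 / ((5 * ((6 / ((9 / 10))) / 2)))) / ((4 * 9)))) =180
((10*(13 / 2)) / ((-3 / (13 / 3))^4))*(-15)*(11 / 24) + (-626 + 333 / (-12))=-136419605 / 52488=-2599.06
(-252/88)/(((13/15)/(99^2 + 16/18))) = -9262785/286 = -32387.36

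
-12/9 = -4/3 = -1.33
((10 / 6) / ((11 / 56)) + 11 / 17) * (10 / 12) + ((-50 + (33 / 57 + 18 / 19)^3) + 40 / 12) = -35.50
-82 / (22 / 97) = -3977 / 11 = -361.55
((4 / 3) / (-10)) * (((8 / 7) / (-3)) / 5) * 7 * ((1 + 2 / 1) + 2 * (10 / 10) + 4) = 16 / 25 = 0.64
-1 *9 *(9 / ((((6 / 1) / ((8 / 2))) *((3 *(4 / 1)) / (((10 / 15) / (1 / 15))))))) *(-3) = 135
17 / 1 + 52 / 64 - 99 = -1299 / 16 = -81.19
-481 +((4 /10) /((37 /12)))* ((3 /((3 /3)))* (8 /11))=-978259 /2035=-480.72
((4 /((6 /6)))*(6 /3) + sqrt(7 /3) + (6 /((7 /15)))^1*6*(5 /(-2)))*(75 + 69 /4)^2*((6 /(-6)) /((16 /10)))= 440480835 /448 - 226935*sqrt(21) /128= 975091.57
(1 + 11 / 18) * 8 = 116 / 9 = 12.89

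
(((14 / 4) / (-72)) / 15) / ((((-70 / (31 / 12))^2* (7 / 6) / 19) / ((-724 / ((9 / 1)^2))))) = 3304879 / 5143824000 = 0.00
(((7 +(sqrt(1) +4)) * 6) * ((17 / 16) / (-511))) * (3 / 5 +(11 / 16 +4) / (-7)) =0.01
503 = 503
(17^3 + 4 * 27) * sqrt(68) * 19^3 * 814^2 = 45638338970488 * sqrt(17) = 188171692153064.78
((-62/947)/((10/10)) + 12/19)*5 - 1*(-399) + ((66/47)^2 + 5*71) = 30159770776/39746537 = 758.80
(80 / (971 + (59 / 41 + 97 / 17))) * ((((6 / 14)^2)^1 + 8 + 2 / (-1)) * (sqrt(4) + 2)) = 67581120 / 33406583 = 2.02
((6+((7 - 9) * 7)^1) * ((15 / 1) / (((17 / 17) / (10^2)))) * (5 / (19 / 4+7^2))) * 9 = -432000 / 43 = -10046.51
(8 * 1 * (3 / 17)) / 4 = 6 / 17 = 0.35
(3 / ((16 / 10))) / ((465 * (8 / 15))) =0.01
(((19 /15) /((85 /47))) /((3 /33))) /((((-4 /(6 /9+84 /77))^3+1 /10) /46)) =-22040729524 /726895605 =-30.32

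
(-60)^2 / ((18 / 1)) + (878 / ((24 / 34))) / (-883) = 1052137 / 5298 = 198.59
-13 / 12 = -1.08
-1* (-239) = 239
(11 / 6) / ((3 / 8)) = 44 / 9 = 4.89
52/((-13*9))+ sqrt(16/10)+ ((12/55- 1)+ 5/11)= -382/495+ 2*sqrt(10)/5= 0.49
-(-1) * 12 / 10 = 6 / 5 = 1.20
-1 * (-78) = 78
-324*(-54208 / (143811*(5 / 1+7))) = 162624 / 15979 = 10.18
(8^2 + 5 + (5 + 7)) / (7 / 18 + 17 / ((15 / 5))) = 1458 / 109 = 13.38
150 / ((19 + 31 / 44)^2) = 96800 / 250563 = 0.39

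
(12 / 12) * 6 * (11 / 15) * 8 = 176 / 5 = 35.20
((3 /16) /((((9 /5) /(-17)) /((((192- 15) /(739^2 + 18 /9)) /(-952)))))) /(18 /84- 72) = -59 /7025326272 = -0.00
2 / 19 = 0.11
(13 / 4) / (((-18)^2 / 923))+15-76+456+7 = 532991 / 1296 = 411.26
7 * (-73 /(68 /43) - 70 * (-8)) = 244587 /68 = 3596.87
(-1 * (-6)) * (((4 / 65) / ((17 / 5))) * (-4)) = -96 / 221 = -0.43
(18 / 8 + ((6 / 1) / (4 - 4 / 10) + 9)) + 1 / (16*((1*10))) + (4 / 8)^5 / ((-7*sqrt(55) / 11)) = 12.92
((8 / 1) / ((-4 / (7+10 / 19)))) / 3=-286 / 57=-5.02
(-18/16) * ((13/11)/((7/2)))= -117/308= -0.38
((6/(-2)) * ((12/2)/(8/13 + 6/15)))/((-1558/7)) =1365/17138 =0.08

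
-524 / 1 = -524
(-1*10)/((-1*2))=5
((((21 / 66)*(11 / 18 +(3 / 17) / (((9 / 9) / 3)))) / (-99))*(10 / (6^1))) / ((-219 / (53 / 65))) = 129479 / 5692303188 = 0.00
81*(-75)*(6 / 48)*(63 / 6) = -127575 / 16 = -7973.44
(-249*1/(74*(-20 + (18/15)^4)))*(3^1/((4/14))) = 3268125/1658192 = 1.97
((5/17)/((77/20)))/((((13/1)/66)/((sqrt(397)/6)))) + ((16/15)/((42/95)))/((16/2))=19/63 + 100*sqrt(397)/1547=1.59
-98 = -98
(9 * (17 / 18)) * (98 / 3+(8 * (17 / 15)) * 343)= 400673 / 15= 26711.53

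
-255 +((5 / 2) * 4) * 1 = -245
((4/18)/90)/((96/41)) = 41/38880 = 0.00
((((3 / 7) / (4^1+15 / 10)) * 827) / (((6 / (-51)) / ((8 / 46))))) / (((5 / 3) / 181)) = -91608444 / 8855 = -10345.39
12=12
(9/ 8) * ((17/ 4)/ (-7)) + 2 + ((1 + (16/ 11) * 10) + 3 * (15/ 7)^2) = 528443/ 17248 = 30.64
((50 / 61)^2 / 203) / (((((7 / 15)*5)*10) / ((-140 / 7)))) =-15000 / 5287541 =-0.00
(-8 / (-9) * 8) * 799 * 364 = 18613504 / 9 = 2068167.11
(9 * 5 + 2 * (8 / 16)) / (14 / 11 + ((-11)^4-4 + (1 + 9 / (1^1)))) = 506 / 161131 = 0.00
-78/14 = -39/7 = -5.57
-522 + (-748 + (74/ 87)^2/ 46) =-221087752/ 174087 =-1269.98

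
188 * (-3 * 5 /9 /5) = -188 /3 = -62.67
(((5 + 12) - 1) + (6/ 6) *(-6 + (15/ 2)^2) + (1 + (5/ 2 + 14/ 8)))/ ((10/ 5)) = 143/ 4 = 35.75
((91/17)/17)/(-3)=-91/867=-0.10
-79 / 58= -1.36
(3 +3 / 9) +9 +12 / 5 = 14.73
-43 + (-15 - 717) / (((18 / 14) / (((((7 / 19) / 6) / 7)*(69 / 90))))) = -120116 / 2565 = -46.83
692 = 692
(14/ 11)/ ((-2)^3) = -7/ 44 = -0.16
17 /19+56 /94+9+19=26335 /893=29.49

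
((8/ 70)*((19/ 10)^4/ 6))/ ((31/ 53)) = 6907013/ 16275000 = 0.42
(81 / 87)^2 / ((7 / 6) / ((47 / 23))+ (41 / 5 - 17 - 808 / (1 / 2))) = -1027890 / 1926027083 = -0.00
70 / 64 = 35 / 32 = 1.09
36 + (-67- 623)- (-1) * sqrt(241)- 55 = -709 + sqrt(241) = -693.48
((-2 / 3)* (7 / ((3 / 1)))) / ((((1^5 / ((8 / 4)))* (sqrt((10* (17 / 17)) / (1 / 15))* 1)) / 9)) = -14* sqrt(6) / 15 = -2.29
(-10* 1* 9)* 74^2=-492840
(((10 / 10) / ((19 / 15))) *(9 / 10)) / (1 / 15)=405 / 38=10.66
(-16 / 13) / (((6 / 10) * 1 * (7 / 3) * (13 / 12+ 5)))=-960 / 6643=-0.14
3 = 3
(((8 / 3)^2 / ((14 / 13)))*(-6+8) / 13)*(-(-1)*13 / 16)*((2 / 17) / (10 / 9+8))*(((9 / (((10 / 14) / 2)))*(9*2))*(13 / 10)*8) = 50.28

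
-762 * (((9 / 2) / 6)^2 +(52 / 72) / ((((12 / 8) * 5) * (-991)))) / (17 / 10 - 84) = 152889839 / 29361348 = 5.21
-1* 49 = -49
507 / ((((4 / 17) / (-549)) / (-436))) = 515769579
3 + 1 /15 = 3.07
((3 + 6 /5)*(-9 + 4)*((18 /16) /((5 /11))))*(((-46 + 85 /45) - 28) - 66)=287133 /40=7178.32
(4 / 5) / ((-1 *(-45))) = 0.02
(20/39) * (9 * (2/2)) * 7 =420/13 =32.31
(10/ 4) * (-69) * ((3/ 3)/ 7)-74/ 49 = -26.15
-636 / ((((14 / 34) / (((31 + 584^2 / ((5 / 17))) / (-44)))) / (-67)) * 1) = -150006139401 / 55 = -2727384352.75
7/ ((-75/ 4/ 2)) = -56/ 75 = -0.75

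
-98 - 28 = -126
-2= -2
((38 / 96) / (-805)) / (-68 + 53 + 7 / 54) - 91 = -470589949 / 5171320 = -91.00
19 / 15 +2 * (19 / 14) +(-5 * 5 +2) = -1997 / 105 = -19.02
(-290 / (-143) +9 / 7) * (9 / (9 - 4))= 29853 / 5005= 5.96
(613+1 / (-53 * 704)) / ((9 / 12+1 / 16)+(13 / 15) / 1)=343083825 / 939796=365.06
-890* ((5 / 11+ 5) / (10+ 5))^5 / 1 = -911360 / 161051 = -5.66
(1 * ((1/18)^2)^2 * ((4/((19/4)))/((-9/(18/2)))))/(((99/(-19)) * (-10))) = -1/6495390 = -0.00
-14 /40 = -7 /20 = -0.35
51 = 51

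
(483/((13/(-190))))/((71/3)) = -275310/923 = -298.28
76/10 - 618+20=-2952/5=-590.40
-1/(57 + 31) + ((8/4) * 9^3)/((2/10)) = 641519/88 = 7289.99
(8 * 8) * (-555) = -35520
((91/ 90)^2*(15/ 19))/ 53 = 8281/ 543780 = 0.02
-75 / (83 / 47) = -3525 / 83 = -42.47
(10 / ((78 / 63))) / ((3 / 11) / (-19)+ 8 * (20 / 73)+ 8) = 533995 / 672867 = 0.79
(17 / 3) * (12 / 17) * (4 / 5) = 16 / 5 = 3.20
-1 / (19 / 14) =-14 / 19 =-0.74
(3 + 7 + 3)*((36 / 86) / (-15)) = -78 / 215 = -0.36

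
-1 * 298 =-298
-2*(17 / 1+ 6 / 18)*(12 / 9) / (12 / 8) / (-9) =832 / 243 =3.42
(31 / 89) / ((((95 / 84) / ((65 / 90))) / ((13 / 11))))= 73346 / 279015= 0.26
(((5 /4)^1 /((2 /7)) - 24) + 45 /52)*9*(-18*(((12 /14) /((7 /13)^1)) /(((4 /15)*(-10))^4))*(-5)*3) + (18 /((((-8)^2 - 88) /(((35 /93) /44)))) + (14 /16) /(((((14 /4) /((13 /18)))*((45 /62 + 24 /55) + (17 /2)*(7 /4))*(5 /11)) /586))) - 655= -559303278827589341 /269479056236544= -2075.50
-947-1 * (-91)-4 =-860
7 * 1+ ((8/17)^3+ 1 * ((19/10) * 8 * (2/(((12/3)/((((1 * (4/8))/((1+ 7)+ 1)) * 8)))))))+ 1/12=9343339/884340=10.57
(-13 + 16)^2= 9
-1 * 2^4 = -16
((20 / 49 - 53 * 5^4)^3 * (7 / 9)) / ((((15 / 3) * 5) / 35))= -95022692695930725 / 2401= -39576298498929.91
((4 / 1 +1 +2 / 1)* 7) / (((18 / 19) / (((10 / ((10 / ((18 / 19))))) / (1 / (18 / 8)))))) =441 / 4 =110.25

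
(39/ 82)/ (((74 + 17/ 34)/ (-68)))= -2652/ 6109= -0.43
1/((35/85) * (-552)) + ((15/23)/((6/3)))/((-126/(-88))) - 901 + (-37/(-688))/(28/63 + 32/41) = -135291327673/150201408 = -900.73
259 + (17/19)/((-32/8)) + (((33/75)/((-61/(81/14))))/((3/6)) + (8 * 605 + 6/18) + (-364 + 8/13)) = 149839014151/31640700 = 4735.64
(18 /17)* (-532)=-9576 /17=-563.29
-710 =-710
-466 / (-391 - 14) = 466 / 405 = 1.15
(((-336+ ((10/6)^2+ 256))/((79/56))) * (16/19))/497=-88960/959139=-0.09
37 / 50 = 0.74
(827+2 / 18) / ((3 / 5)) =37220 / 27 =1378.52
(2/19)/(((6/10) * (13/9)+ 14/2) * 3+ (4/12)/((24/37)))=720/164939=0.00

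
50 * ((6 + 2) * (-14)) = -5600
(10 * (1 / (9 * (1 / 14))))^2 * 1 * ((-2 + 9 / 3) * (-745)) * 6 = -29204000 / 27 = -1081629.63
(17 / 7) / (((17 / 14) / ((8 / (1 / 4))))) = 64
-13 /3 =-4.33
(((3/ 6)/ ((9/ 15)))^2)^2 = 625/ 1296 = 0.48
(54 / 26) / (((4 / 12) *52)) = 81 / 676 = 0.12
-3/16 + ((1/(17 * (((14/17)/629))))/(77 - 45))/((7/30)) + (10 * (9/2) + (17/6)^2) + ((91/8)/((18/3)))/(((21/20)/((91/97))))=9209621/152096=60.55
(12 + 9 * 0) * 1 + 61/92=12.66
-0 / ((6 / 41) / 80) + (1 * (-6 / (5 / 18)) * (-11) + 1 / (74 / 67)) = 88247 / 370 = 238.51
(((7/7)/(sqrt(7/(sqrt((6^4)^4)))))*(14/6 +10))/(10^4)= 999*sqrt(7)/4375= 0.60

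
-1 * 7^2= -49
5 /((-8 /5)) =-3.12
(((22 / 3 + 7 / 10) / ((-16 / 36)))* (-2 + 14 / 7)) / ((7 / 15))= 0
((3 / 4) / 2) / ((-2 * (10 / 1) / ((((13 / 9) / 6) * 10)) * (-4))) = 13 / 1152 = 0.01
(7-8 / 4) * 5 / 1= 25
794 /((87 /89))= 70666 /87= 812.25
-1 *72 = -72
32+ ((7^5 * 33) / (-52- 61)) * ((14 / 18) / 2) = -1272443 / 678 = -1876.76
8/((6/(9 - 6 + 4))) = 9.33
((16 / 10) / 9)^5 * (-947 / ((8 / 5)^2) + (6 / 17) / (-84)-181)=-2148276736 / 21958846875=-0.10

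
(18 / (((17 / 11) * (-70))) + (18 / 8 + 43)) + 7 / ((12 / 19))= 56.17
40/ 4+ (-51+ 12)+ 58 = 29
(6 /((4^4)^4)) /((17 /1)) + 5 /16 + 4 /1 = 4.31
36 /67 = 0.54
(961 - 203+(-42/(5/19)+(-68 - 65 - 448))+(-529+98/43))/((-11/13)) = 1423552/2365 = 601.92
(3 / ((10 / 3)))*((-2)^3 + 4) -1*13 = -83 / 5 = -16.60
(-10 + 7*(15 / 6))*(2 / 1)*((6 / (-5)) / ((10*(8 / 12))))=-27 / 10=-2.70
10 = 10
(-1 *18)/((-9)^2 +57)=-3/23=-0.13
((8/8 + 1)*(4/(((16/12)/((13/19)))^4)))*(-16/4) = -2313441/1042568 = -2.22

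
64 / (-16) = -4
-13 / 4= -3.25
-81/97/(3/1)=-27/97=-0.28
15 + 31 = 46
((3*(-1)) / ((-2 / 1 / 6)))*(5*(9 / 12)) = 33.75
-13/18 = -0.72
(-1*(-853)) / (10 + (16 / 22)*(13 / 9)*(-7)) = 84447 / 262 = 322.32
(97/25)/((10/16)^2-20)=-6208/31375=-0.20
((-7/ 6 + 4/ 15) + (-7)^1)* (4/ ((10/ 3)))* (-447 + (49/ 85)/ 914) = 8230389297/ 1942250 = 4237.55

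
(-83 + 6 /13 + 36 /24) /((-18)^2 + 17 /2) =-0.24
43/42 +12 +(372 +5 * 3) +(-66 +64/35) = 70529/210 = 335.85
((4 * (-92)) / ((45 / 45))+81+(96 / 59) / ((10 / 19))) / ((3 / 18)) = -502518 / 295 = -1703.45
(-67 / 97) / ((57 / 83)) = -5561 / 5529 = -1.01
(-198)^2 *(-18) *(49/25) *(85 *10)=-1175649552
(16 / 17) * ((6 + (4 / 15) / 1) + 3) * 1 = 2224 / 255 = 8.72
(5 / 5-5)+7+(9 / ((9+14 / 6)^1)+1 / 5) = 679 / 170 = 3.99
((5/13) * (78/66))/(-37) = -5/407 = -0.01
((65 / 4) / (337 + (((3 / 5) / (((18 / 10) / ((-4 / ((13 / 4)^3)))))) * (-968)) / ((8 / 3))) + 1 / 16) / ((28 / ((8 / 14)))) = 268517 / 120950032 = 0.00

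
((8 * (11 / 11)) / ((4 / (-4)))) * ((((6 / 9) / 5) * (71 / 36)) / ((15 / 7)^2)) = -13916 / 30375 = -0.46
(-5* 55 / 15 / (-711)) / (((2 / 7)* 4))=385 / 17064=0.02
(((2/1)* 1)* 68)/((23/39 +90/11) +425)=7293/23261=0.31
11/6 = 1.83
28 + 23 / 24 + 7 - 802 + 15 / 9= -6115 / 8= -764.38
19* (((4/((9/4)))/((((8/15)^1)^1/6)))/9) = 380/9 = 42.22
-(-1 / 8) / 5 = 1 / 40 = 0.02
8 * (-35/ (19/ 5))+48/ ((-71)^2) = -7056488/ 95779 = -73.67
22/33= 2/3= 0.67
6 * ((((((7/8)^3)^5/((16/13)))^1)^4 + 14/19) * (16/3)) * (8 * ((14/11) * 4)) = 9844425299530805160625134428865669219530940629747296972487541/10249330177311064684700624917581267820042127249163931353088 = 960.49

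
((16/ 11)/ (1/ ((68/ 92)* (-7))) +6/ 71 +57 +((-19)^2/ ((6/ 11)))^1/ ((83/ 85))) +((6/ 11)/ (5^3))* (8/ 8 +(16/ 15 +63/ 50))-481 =6886818806891/ 27954918750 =246.35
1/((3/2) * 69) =2/207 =0.01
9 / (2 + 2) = 9 / 4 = 2.25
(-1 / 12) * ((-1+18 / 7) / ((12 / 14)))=-0.15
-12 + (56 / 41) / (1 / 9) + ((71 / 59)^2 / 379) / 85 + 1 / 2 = 7289540337 / 9195514030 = 0.79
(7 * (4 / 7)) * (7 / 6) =14 / 3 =4.67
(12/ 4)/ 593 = 3/ 593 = 0.01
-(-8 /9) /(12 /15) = 1.11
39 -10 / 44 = 853 / 22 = 38.77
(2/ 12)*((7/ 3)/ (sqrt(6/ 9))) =7*sqrt(6)/ 36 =0.48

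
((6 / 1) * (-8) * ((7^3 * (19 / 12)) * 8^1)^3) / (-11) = 35428529972864 / 99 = 357863939119.84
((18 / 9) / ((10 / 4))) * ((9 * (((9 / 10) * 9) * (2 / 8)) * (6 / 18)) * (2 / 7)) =243 / 175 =1.39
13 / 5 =2.60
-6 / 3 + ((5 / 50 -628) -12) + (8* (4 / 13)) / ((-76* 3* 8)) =-4756489 / 7410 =-641.90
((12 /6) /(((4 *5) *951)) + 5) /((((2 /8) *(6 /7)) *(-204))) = -332857 /2910060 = -0.11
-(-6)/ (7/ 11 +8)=66/ 95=0.69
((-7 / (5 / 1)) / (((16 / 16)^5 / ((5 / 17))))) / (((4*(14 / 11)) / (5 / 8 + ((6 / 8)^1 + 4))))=-473 / 1088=-0.43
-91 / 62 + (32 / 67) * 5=3823 / 4154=0.92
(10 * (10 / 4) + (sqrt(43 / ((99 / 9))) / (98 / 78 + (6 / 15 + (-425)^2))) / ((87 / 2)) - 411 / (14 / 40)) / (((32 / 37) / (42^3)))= -393810795 / 4 + 22272705 * sqrt(473) / 22471762324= -98452698.73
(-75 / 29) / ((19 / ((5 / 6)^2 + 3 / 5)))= -1165 / 6612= -0.18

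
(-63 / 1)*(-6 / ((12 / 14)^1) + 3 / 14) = 855 / 2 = 427.50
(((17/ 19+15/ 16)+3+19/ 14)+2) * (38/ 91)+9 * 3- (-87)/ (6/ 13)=1115615/ 5096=218.92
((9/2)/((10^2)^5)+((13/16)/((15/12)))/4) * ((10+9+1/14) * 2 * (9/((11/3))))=23429250064881/1540000000000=15.21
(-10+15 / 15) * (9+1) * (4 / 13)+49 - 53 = -412 / 13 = -31.69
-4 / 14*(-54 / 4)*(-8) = -216 / 7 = -30.86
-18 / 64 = -9 / 32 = -0.28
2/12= 1/6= 0.17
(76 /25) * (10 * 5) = 152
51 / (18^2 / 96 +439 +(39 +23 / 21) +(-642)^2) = 8568 / 69324607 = 0.00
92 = 92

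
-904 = -904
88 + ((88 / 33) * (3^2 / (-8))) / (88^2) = 681469 / 7744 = 88.00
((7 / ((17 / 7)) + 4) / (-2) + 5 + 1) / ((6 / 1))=29 / 68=0.43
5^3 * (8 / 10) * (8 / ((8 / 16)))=1600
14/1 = 14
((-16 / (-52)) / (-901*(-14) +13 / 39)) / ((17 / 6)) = 72 / 8363303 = 0.00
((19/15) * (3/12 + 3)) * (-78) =-3211/10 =-321.10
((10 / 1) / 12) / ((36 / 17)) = 85 / 216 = 0.39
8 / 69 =0.12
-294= -294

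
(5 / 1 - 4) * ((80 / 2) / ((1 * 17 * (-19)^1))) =-40 / 323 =-0.12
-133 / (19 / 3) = -21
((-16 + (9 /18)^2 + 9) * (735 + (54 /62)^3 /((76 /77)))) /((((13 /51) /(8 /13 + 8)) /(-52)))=64220448651156 /7358377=8727529.00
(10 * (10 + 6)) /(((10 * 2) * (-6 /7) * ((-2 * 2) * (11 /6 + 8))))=14 /59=0.24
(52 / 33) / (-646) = -26 / 10659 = -0.00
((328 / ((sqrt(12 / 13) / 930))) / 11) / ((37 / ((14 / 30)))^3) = 3487624 * sqrt(39) / 376098525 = 0.06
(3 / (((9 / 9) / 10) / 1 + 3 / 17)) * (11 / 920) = 561 / 4324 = 0.13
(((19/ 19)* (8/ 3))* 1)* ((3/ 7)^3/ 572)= 18/ 49049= 0.00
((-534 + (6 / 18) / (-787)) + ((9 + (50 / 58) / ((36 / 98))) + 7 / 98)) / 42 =-375697184 / 30194829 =-12.44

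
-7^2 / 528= -49 / 528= -0.09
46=46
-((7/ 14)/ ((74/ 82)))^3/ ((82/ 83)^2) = -282449/ 1620896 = -0.17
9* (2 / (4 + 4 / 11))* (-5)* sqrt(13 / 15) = -11* sqrt(195) / 8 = -19.20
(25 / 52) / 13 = 25 / 676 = 0.04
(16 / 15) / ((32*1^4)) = 1 / 30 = 0.03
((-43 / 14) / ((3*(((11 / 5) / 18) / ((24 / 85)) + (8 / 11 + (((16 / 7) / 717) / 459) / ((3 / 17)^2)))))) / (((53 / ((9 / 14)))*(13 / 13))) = -0.01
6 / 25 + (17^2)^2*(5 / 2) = 10440137 / 50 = 208802.74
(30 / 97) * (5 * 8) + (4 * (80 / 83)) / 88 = 1099480 / 88561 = 12.41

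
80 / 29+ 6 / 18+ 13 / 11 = 4090 / 957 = 4.27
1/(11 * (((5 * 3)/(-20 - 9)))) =-29/165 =-0.18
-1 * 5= -5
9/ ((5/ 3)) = 27/ 5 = 5.40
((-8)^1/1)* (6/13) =-48/13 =-3.69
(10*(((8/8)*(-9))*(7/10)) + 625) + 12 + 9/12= 2299/4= 574.75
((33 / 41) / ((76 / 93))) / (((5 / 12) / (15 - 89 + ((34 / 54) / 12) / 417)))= -681861895 / 3898116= -174.92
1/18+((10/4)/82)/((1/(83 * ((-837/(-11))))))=3127097/16236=192.60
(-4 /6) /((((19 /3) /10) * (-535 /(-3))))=-12 /2033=-0.01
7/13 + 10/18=128/117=1.09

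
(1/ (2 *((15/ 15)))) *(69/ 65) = 69/ 130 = 0.53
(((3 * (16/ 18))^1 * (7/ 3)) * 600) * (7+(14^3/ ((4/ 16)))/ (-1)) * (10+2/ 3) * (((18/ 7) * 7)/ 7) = -1123225600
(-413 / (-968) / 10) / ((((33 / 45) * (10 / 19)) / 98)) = 1153509 / 106480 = 10.83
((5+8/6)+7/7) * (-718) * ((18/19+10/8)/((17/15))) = -3297415/323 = -10208.72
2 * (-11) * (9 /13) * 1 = -198 /13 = -15.23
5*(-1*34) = -170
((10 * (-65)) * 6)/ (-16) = 975/ 4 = 243.75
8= 8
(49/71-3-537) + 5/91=-3484126/6461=-539.25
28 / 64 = 7 / 16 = 0.44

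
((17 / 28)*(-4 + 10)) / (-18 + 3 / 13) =-221 / 1078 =-0.21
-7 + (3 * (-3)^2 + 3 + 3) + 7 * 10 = 96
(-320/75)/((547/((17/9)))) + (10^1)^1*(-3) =-30.01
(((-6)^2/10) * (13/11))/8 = 117/220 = 0.53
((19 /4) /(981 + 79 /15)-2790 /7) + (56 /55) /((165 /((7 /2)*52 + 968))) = -58863891703 /150366216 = -391.47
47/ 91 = 0.52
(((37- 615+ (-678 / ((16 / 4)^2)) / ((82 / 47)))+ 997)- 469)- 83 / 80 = -75.33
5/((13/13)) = 5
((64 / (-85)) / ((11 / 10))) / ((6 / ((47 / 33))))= -0.16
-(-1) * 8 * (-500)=-4000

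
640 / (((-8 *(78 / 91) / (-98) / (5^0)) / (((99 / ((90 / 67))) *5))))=10111640 / 3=3370546.67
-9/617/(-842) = 9/519514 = 0.00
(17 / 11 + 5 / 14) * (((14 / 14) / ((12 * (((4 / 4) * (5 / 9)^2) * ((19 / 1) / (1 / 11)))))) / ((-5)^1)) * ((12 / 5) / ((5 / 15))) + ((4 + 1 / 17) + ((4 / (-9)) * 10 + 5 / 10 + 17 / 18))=360882117 / 341976250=1.06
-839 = -839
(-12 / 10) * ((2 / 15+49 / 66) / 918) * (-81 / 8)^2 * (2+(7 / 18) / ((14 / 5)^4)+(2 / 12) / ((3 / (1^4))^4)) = -91063883 / 386355200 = -0.24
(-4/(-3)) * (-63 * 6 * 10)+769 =-4271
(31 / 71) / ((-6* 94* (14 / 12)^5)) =-20088 / 56084959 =-0.00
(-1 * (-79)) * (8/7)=632/7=90.29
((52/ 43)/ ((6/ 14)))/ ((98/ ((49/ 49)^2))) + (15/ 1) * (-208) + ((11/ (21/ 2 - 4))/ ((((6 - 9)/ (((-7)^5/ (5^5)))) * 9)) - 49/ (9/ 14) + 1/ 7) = -1055094763421/ 330159375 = -3195.71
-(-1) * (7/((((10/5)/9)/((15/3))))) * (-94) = -14805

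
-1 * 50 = -50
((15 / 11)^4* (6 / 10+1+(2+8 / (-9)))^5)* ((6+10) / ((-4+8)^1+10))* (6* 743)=321297946441216 / 124521705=2580256.56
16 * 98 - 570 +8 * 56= 1446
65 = 65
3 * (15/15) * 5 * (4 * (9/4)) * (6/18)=45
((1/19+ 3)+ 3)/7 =115/133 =0.86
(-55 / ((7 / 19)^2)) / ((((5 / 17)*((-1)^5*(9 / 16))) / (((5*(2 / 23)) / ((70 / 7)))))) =1080112 / 10143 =106.49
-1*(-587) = 587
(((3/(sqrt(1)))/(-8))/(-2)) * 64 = 12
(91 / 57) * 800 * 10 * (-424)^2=130876928000 / 57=2296086456.14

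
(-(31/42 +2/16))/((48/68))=-2465/2016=-1.22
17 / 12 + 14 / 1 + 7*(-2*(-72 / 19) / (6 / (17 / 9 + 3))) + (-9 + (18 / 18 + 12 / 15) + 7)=22209 / 380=58.44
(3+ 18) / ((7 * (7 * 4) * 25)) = 0.00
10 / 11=0.91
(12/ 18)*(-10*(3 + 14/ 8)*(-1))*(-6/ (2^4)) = -95/ 8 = -11.88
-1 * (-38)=38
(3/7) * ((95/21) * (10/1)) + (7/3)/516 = 1470943/75852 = 19.39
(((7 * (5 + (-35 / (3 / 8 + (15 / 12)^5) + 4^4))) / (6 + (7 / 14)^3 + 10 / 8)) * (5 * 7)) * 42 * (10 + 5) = 1086635113200 / 207031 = 5248658.96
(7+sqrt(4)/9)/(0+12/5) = 325/108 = 3.01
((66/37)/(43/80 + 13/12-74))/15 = -0.00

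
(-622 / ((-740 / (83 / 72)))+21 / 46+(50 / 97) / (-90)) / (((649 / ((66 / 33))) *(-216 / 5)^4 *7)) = 3515885125 / 19591616791635001344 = 0.00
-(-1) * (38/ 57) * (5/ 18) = 5/ 27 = 0.19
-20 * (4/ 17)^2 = -320/ 289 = -1.11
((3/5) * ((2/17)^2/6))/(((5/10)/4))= 0.01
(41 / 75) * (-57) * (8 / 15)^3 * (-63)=2791936 / 9375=297.81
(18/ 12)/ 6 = 0.25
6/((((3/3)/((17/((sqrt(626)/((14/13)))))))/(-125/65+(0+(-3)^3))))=-268464 * sqrt(626)/52897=-126.98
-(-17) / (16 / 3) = 51 / 16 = 3.19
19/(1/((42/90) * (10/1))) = 88.67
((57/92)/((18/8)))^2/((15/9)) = 361/7935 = 0.05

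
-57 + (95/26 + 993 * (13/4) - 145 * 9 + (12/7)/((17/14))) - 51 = 1608275/884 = 1819.32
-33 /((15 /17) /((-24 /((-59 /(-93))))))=417384 /295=1414.86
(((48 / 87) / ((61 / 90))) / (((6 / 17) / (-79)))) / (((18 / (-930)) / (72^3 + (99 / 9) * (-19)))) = 6212293074800 / 1769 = 3511754140.64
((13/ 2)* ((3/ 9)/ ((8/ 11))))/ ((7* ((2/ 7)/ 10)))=715/ 48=14.90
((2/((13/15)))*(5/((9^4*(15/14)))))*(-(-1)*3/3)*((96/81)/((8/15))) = 2800/767637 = 0.00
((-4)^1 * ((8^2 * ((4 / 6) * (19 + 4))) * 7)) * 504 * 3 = -41545728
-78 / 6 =-13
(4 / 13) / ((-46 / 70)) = -140 / 299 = -0.47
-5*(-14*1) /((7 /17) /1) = 170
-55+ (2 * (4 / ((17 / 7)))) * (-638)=-36663 / 17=-2156.65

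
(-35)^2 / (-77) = -15.91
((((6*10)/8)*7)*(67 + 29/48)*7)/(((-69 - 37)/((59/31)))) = -46906475/105152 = -446.08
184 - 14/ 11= 182.73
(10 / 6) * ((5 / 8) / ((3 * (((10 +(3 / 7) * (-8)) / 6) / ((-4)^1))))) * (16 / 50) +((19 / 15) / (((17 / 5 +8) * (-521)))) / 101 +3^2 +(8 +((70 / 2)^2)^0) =17.59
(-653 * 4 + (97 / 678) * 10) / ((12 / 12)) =-884983 / 339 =-2610.57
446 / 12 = 223 / 6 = 37.17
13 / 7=1.86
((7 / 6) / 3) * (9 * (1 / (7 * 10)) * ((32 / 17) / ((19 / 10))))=16 / 323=0.05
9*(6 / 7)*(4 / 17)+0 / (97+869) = 216 / 119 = 1.82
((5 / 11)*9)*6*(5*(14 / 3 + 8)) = 17100 / 11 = 1554.55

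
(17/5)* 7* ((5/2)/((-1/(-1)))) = 119/2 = 59.50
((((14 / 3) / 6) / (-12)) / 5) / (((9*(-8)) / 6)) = 7 / 6480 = 0.00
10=10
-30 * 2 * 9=-540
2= 2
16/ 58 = 8/ 29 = 0.28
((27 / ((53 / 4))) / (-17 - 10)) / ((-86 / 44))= 88 / 2279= 0.04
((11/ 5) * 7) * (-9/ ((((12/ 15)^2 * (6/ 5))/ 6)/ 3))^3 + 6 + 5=-592027689319/ 4096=-144538010.09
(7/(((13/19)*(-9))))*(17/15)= -2261/1755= -1.29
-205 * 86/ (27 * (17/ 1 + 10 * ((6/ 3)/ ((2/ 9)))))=-17630/ 2889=-6.10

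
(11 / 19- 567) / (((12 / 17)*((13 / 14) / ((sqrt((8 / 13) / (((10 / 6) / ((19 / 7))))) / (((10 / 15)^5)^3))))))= -437531655213*sqrt(51870) / 263045120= -378823.89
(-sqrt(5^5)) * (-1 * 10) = 250 * sqrt(5) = 559.02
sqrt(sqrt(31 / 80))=31^(1 / 4) * 5^(3 / 4) / 10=0.79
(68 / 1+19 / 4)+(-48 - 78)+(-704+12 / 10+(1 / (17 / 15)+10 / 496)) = -755.15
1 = 1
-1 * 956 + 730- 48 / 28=-1594 / 7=-227.71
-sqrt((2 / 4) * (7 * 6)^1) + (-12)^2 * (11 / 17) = 1584 / 17 - sqrt(21) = 88.59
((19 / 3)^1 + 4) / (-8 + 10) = 31 / 6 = 5.17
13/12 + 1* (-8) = -83/12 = -6.92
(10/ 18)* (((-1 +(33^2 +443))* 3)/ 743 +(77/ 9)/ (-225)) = 3.41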